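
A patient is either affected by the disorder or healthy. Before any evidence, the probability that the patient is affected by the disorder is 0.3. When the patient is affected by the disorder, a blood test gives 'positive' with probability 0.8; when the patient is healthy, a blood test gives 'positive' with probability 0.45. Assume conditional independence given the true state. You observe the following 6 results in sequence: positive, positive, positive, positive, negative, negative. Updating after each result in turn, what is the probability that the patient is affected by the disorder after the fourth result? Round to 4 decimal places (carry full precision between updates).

After 'positive': P(affected) = 0.8·0.3000 / (0.8·0.3000 + 0.45·0.7000) ≈ 0.4324
After 'positive': P(affected) = 0.8·0.4324 / (0.8·0.4324 + 0.45·0.5676) ≈ 0.5753
After 'positive': P(affected) = 0.8·0.5753 / (0.8·0.5753 + 0.45·0.4247) ≈ 0.7066
After 'positive': P(affected) = 0.8·0.7066 / (0.8·0.7066 + 0.45·0.2934) ≈ 0.8106

0.8106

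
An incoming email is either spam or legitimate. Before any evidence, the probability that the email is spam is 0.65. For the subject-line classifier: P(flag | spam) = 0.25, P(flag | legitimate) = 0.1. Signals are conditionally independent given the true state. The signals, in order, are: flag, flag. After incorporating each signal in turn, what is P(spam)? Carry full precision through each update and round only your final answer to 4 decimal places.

After 'flag': P(spam) = 0.25·0.6500 / (0.25·0.6500 + 0.1·0.3500) ≈ 0.8228
After 'flag': P(spam) = 0.25·0.8228 / (0.25·0.8228 + 0.1·0.1772) ≈ 0.9207

0.9207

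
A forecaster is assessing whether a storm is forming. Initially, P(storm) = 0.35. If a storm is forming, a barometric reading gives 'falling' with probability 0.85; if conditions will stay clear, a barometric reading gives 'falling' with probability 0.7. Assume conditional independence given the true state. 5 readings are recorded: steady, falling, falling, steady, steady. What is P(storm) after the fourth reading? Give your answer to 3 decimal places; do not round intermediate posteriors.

After 'steady': P(storm) = 0.15·0.3500 / (0.15·0.3500 + 0.3·0.6500) ≈ 0.2121
After 'falling': P(storm) = 0.85·0.2121 / (0.85·0.2121 + 0.7·0.7879) ≈ 0.2464
After 'falling': P(storm) = 0.85·0.2464 / (0.85·0.2464 + 0.7·0.7536) ≈ 0.2842
After 'steady': P(storm) = 0.15·0.2842 / (0.15·0.2842 + 0.3·0.7158) ≈ 0.1656

0.166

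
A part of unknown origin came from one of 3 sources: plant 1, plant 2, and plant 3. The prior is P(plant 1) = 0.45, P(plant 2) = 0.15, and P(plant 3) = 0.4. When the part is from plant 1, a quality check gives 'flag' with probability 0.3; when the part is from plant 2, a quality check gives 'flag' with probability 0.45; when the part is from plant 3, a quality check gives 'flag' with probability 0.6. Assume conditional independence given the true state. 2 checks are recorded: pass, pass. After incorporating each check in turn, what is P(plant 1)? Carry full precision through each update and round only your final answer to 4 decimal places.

0.6684

Apply Bayes' rule sequentially, carrying P(plant 1) forward.
After 'pass': normaliser = 0.7·0.4500 + 0.55·0.1500 + 0.4·0.4000; P(plant 1) ≈ 0.5650, P(plant 2) ≈ 0.1480, P(plant 3) ≈ 0.2870
After 'pass': normaliser = 0.7·0.5650 + 0.55·0.1480 + 0.4·0.2870; P(plant 1) ≈ 0.6684, P(plant 2) ≈ 0.1376, P(plant 3) ≈ 0.1940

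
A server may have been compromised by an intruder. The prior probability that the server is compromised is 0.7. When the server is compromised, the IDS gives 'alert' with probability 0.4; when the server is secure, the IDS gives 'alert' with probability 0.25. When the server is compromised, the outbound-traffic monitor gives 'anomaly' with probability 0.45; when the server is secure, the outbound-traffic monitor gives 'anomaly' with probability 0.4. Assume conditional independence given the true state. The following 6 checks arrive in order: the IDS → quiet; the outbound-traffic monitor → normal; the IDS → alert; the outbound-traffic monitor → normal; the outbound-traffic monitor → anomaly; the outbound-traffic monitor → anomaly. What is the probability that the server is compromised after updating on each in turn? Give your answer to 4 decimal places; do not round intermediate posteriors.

0.7606

Each posterior becomes the prior for the next update.
After the IDS='quiet': P(compromised) = 0.6·0.7000 / (0.6·0.7000 + 0.75·0.3000) ≈ 0.6512
After the outbound-traffic monitor='normal': P(compromised) = 0.55·0.6512 / (0.55·0.6512 + 0.6·0.3488) ≈ 0.6311
After the IDS='alert': P(compromised) = 0.4·0.6311 / (0.4·0.6311 + 0.25·0.3689) ≈ 0.7325
After the outbound-traffic monitor='normal': P(compromised) = 0.55·0.7325 / (0.55·0.7325 + 0.6·0.2675) ≈ 0.7151
After the outbound-traffic monitor='anomaly': P(compromised) = 0.45·0.7151 / (0.45·0.7151 + 0.4·0.2849) ≈ 0.7384
After the outbound-traffic monitor='anomaly': P(compromised) = 0.45·0.7384 / (0.45·0.7384 + 0.4·0.2616) ≈ 0.7606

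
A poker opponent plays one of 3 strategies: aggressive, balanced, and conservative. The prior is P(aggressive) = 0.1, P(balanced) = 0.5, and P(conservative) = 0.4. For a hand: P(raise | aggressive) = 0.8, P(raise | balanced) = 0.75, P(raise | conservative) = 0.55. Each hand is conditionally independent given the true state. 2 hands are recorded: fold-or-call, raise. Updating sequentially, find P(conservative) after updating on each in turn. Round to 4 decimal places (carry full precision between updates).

After 'fold-or-call': normaliser = 0.2·0.1000 + 0.25·0.5000 + 0.45·0.4000; P(aggressive) ≈ 0.0615, P(balanced) ≈ 0.3846, P(conservative) ≈ 0.5538
After 'raise': normaliser = 0.8·0.0615 + 0.75·0.3846 + 0.55·0.5538; P(aggressive) ≈ 0.0766, P(balanced) ≈ 0.4491, P(conservative) ≈ 0.4743

0.4743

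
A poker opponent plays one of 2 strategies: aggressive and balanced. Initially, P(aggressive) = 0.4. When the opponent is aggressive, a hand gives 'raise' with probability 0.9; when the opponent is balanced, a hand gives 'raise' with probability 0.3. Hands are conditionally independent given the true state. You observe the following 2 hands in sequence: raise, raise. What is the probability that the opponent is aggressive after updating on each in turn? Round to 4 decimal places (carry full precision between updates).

0.8571

After 'raise': P(aggressive) = 0.9·0.4000 / (0.9·0.4000 + 0.3·0.6000) ≈ 0.6667
After 'raise': P(aggressive) = 0.9·0.6667 / (0.9·0.6667 + 0.3·0.3333) ≈ 0.8571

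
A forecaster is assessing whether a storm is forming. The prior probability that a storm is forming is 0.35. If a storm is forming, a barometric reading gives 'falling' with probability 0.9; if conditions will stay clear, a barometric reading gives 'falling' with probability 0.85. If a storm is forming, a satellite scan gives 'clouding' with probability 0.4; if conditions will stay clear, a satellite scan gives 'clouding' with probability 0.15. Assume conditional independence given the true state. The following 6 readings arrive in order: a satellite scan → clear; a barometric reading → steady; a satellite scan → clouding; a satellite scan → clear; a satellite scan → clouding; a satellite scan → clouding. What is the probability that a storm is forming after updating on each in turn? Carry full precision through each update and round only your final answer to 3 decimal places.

0.772

After a satellite scan='clear': P(storm) = 0.6·0.3500 / (0.6·0.3500 + 0.85·0.6500) ≈ 0.2754
After a barometric reading='steady': P(storm) = 0.1·0.2754 / (0.1·0.2754 + 0.15·0.7246) ≈ 0.2022
After a satellite scan='clouding': P(storm) = 0.4·0.2022 / (0.4·0.2022 + 0.15·0.7978) ≈ 0.4032
After a satellite scan='clear': P(storm) = 0.6·0.4032 / (0.6·0.4032 + 0.85·0.5968) ≈ 0.3229
After a satellite scan='clouding': P(storm) = 0.4·0.3229 / (0.4·0.3229 + 0.15·0.6771) ≈ 0.5598
After a satellite scan='clouding': P(storm) = 0.4·0.5598 / (0.4·0.5598 + 0.15·0.4402) ≈ 0.7723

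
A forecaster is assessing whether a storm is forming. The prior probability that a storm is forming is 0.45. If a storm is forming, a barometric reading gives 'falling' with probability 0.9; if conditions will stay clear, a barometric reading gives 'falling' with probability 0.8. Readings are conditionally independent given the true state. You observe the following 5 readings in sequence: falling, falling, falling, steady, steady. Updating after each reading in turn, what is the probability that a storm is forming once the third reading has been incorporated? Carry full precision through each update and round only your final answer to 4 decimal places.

0.5381

After 'falling': P(storm) = 0.9·0.4500 / (0.9·0.4500 + 0.8·0.5500) ≈ 0.4793
After 'falling': P(storm) = 0.9·0.4793 / (0.9·0.4793 + 0.8·0.5207) ≈ 0.5087
After 'falling': P(storm) = 0.9·0.5087 / (0.9·0.5087 + 0.8·0.4913) ≈ 0.5381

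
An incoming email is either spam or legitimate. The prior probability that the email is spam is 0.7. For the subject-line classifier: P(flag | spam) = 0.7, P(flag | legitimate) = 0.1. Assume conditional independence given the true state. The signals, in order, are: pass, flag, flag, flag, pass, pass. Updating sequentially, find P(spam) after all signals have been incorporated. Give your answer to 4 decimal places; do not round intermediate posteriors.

After 'pass': P(spam) = 0.3·0.7000 / (0.3·0.7000 + 0.9·0.3000) ≈ 0.4375
After 'flag': P(spam) = 0.7·0.4375 / (0.7·0.4375 + 0.1·0.5625) ≈ 0.8448
After 'flag': P(spam) = 0.7·0.8448 / (0.7·0.8448 + 0.1·0.1552) ≈ 0.9744
After 'flag': P(spam) = 0.7·0.9744 / (0.7·0.9744 + 0.1·0.0256) ≈ 0.9963
After 'pass': P(spam) = 0.3·0.9963 / (0.3·0.9963 + 0.9·0.0037) ≈ 0.9889
After 'pass': P(spam) = 0.3·0.9889 / (0.3·0.9889 + 0.9·0.0111) ≈ 0.9674

0.9674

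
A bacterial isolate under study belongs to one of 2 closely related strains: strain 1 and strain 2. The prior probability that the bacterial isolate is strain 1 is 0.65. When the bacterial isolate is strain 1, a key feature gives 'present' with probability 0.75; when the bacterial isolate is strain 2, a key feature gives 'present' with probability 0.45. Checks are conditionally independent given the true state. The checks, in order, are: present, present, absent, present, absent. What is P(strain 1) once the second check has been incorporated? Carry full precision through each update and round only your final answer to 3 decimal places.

0.838

After 'present': P(strain 1) = 0.75·0.6500 / (0.75·0.6500 + 0.45·0.3500) ≈ 0.7558
After 'present': P(strain 1) = 0.75·0.7558 / (0.75·0.7558 + 0.45·0.2442) ≈ 0.8376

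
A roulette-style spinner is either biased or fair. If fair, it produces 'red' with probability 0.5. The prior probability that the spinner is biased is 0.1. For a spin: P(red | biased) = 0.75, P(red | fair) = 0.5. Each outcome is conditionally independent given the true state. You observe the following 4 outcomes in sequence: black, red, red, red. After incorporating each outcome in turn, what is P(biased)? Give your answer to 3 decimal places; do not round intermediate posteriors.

After 'black': P(biased) = 0.25·0.1000 / (0.25·0.1000 + 0.5·0.9000) ≈ 0.0526
After 'red': P(biased) = 0.75·0.0526 / (0.75·0.0526 + 0.5·0.9474) ≈ 0.0769
After 'red': P(biased) = 0.75·0.0769 / (0.75·0.0769 + 0.5·0.9231) ≈ 0.1111
After 'red': P(biased) = 0.75·0.1111 / (0.75·0.1111 + 0.5·0.8889) ≈ 0.1579

0.158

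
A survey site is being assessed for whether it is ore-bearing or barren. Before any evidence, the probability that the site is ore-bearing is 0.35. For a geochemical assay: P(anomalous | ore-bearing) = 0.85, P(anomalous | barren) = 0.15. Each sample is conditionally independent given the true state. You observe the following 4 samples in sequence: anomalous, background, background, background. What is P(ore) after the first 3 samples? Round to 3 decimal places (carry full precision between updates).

After 'anomalous': P(ore) = 0.85·0.3500 / (0.85·0.3500 + 0.15·0.6500) ≈ 0.7532
After 'background': P(ore) = 0.15·0.7532 / (0.15·0.7532 + 0.85·0.2468) ≈ 0.3500
After 'background': P(ore) = 0.15·0.3500 / (0.15·0.3500 + 0.85·0.6500) ≈ 0.0868

0.087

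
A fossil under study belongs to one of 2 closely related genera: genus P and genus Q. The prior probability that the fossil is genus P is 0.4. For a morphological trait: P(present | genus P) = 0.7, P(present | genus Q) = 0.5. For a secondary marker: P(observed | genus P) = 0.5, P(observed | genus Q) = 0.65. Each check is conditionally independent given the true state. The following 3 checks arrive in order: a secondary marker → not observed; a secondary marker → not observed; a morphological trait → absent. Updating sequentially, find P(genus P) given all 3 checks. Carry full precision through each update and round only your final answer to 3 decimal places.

0.449

After a secondary marker='not observed': P(genus P) = 0.5·0.4000 / (0.5·0.4000 + 0.35·0.6000) ≈ 0.4878
After a secondary marker='not observed': P(genus P) = 0.5·0.4878 / (0.5·0.4878 + 0.35·0.5122) ≈ 0.5764
After a morphological trait='absent': P(genus P) = 0.3·0.5764 / (0.3·0.5764 + 0.5·0.4236) ≈ 0.4494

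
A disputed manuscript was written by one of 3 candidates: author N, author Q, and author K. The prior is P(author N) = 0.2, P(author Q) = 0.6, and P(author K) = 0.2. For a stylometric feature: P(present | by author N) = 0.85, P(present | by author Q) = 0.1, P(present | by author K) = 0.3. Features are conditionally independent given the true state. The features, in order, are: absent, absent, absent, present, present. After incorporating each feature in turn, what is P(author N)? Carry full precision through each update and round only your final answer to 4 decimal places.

0.0442

After 'absent': normaliser = 0.15·0.2000 + 0.9·0.6000 + 0.7·0.2000; P(author N) ≈ 0.0423, P(author Q) ≈ 0.7606, P(author K) ≈ 0.1972
After 'absent': normaliser = 0.15·0.0423 + 0.9·0.7606 + 0.7·0.1972; P(author N) ≈ 0.0076, P(author Q) ≈ 0.8258, P(author K) ≈ 0.1665
After 'absent': normaliser = 0.15·0.0076 + 0.9·0.8258 + 0.7·0.1665; P(author N) ≈ 0.0013, P(author Q) ≈ 0.8633, P(author K) ≈ 0.1354
After 'present': normaliser = 0.85·0.0013 + 0.1·0.8633 + 0.3·0.1354; P(author N) ≈ 0.0088, P(author Q) ≈ 0.6740, P(author K) ≈ 0.3171
After 'present': normaliser = 0.85·0.0088 + 0.1·0.6740 + 0.3·0.3171; P(author N) ≈ 0.0442, P(author Q) ≈ 0.3964, P(author K) ≈ 0.5595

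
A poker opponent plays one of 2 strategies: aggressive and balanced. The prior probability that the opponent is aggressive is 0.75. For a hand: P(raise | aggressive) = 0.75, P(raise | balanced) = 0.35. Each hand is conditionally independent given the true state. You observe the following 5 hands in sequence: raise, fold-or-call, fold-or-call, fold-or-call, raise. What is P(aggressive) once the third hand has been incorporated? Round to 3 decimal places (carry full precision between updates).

0.487

Each posterior becomes the prior for the next update.
After 'raise': P(aggressive) = 0.75·0.7500 / (0.75·0.7500 + 0.35·0.2500) ≈ 0.8654
After 'fold-or-call': P(aggressive) = 0.25·0.8654 / (0.25·0.8654 + 0.65·0.1346) ≈ 0.7120
After 'fold-or-call': P(aggressive) = 0.25·0.7120 / (0.25·0.7120 + 0.65·0.2880) ≈ 0.4874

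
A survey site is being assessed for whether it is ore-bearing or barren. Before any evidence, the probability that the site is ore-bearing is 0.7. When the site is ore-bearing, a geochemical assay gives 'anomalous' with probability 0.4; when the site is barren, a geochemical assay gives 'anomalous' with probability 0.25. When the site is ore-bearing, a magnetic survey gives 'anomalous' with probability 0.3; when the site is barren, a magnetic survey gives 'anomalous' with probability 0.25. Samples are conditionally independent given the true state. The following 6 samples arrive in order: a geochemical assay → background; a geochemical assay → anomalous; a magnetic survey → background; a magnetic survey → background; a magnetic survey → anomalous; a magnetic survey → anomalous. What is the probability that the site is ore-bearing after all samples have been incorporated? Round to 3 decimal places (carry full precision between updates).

After a geochemical assay='background': P(ore) = 0.6·0.7000 / (0.6·0.7000 + 0.75·0.3000) ≈ 0.6512
After a geochemical assay='anomalous': P(ore) = 0.4·0.6512 / (0.4·0.6512 + 0.25·0.3488) ≈ 0.7492
After a magnetic survey='background': P(ore) = 0.7·0.7492 / (0.7·0.7492 + 0.75·0.2508) ≈ 0.7360
After a magnetic survey='background': P(ore) = 0.7·0.7360 / (0.7·0.7360 + 0.75·0.2640) ≈ 0.7224
After a magnetic survey='anomalous': P(ore) = 0.3·0.7224 / (0.3·0.7224 + 0.25·0.2776) ≈ 0.7574
After a magnetic survey='anomalous': P(ore) = 0.3·0.7574 / (0.3·0.7574 + 0.25·0.2426) ≈ 0.7893

0.789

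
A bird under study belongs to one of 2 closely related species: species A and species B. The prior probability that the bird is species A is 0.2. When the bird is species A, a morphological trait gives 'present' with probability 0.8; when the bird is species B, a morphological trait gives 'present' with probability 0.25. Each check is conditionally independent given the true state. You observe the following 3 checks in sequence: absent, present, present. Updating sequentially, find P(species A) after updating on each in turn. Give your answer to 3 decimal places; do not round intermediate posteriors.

0.406

Apply Bayes' rule sequentially, carrying P(species A) forward.
After 'absent': P(species A) = 0.2·0.2000 / (0.2·0.2000 + 0.75·0.8000) ≈ 0.0625
After 'present': P(species A) = 0.8·0.0625 / (0.8·0.0625 + 0.25·0.9375) ≈ 0.1758
After 'present': P(species A) = 0.8·0.1758 / (0.8·0.1758 + 0.25·0.8242) ≈ 0.4057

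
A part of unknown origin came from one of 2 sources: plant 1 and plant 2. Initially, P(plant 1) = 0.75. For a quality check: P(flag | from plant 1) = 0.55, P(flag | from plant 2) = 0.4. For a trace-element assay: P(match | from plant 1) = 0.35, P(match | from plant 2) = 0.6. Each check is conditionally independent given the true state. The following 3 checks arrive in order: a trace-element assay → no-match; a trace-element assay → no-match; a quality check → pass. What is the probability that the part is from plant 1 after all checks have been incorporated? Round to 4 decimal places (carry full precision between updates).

0.8559

After a trace-element assay='no-match': P(plant 1) = 0.65·0.7500 / (0.65·0.7500 + 0.4·0.2500) ≈ 0.8298
After a trace-element assay='no-match': P(plant 1) = 0.65·0.8298 / (0.65·0.8298 + 0.4·0.1702) ≈ 0.8879
After a quality check='pass': P(plant 1) = 0.45·0.8879 / (0.45·0.8879 + 0.6·0.1121) ≈ 0.8559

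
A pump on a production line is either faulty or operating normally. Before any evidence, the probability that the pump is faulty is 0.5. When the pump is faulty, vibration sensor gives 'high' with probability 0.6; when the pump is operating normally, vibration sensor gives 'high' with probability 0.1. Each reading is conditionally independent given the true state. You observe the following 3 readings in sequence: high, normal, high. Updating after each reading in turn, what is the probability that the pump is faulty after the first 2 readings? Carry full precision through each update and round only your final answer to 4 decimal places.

After 'high': P(faulty) = 0.6·0.5000 / (0.6·0.5000 + 0.1·0.5000) ≈ 0.8571
After 'normal': P(faulty) = 0.4·0.8571 / (0.4·0.8571 + 0.9·0.1429) ≈ 0.7273

0.7273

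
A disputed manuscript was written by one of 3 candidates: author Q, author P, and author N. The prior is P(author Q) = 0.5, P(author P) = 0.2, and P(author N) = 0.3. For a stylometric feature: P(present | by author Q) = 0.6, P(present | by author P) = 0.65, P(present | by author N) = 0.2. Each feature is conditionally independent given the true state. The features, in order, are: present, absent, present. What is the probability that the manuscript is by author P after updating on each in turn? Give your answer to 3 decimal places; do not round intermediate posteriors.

After 'present': normaliser = 0.6·0.5000 + 0.65·0.2000 + 0.2·0.3000; P(author Q) ≈ 0.6122, P(author P) ≈ 0.2653, P(author N) ≈ 0.1224
After 'absent': normaliser = 0.4·0.6122 + 0.35·0.2653 + 0.8·0.1224; P(author Q) ≈ 0.5621, P(author P) ≈ 0.2131, P(author N) ≈ 0.2248
After 'present': normaliser = 0.6·0.5621 + 0.65·0.2131 + 0.2·0.2248; P(author Q) ≈ 0.6476, P(author P) ≈ 0.2660, P(author N) ≈ 0.0864

0.266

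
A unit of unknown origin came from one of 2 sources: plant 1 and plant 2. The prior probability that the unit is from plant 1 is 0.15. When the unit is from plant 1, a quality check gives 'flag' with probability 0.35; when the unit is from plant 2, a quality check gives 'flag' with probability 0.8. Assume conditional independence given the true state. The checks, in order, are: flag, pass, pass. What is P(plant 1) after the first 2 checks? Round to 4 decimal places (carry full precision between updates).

0.2006

Each posterior becomes the prior for the next update.
After 'flag': P(plant 1) = 0.35·0.1500 / (0.35·0.1500 + 0.8·0.8500) ≈ 0.0717
After 'pass': P(plant 1) = 0.65·0.0717 / (0.65·0.0717 + 0.2·0.9283) ≈ 0.2006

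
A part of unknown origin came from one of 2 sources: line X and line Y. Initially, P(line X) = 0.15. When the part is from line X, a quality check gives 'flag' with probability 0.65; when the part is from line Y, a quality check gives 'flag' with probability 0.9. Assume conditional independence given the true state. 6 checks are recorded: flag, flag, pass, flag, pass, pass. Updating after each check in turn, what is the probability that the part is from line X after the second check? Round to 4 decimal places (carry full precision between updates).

0.0843

After 'flag': P(line X) = 0.65·0.1500 / (0.65·0.1500 + 0.9·0.8500) ≈ 0.1130
After 'flag': P(line X) = 0.65·0.1130 / (0.65·0.1130 + 0.9·0.8870) ≈ 0.0843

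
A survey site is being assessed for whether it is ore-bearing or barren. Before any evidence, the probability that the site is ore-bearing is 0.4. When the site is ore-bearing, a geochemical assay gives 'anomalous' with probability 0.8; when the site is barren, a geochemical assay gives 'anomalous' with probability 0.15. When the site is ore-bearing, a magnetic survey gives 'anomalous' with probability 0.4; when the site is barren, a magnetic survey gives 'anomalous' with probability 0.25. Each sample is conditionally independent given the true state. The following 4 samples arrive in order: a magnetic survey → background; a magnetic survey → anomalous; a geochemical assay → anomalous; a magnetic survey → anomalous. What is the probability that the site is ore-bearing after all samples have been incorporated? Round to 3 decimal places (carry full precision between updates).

After a magnetic survey='background': P(ore) = 0.6·0.4000 / (0.6·0.4000 + 0.75·0.6000) ≈ 0.3478
After a magnetic survey='anomalous': P(ore) = 0.4·0.3478 / (0.4·0.3478 + 0.25·0.6522) ≈ 0.4604
After a geochemical assay='anomalous': P(ore) = 0.8·0.4604 / (0.8·0.4604 + 0.15·0.5396) ≈ 0.8199
After a magnetic survey='anomalous': P(ore) = 0.4·0.8199 / (0.4·0.8199 + 0.25·0.1801) ≈ 0.8793

0.879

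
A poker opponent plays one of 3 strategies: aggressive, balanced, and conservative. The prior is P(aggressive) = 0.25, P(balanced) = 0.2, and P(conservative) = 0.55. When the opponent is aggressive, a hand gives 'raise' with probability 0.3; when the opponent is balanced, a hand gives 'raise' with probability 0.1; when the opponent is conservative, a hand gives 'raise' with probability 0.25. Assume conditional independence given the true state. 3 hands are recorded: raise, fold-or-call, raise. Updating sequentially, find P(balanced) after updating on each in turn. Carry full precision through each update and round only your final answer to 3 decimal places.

After 'raise': normaliser = 0.3·0.2500 + 0.1·0.2000 + 0.25·0.5500; P(aggressive) ≈ 0.3226, P(balanced) ≈ 0.0860, P(conservative) ≈ 0.5914
After 'fold-or-call': normaliser = 0.7·0.3226 + 0.9·0.0860 + 0.75·0.5914; P(aggressive) ≈ 0.3024, P(balanced) ≈ 0.1037, P(conservative) ≈ 0.5940
After 'raise': normaliser = 0.3·0.3024 + 0.1·0.1037 + 0.25·0.5940; P(aggressive) ≈ 0.3635, P(balanced) ≈ 0.0415, P(conservative) ≈ 0.5950

0.042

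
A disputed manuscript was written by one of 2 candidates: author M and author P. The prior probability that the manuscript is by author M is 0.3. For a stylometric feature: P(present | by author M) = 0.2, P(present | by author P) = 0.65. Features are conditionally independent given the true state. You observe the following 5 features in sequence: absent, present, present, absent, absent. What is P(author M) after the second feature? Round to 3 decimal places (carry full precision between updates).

Each posterior becomes the prior for the next update.
After 'absent': P(author M) = 0.8·0.3000 / (0.8·0.3000 + 0.35·0.7000) ≈ 0.4948
After 'present': P(author M) = 0.2·0.4948 / (0.2·0.4948 + 0.65·0.5052) ≈ 0.2316

0.232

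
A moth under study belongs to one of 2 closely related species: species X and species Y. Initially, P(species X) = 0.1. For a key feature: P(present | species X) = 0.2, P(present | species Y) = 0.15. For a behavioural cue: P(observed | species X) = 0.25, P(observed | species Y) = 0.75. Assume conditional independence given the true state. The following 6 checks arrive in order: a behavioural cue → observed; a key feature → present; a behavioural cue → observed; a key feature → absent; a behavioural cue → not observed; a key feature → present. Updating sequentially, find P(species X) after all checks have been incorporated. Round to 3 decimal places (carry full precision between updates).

After a behavioural cue='observed': P(species X) = 0.25·0.1000 / (0.25·0.1000 + 0.75·0.9000) ≈ 0.0357
After a key feature='present': P(species X) = 0.2·0.0357 / (0.2·0.0357 + 0.15·0.9643) ≈ 0.0471
After a behavioural cue='observed': P(species X) = 0.25·0.0471 / (0.25·0.0471 + 0.75·0.9529) ≈ 0.0162
After a key feature='absent': P(species X) = 0.8·0.0162 / (0.8·0.0162 + 0.85·0.9838) ≈ 0.0153
After a behavioural cue='not observed': P(species X) = 0.75·0.0153 / (0.75·0.0153 + 0.25·0.9847) ≈ 0.0444
After a key feature='present': P(species X) = 0.2·0.0444 / (0.2·0.0444 + 0.15·0.9556) ≈ 0.0584

0.058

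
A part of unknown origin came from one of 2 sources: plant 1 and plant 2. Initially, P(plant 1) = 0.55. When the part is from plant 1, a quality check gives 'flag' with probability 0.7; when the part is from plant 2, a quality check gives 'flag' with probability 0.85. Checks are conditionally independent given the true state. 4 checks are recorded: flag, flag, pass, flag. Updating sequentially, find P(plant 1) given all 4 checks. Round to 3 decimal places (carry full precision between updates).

After 'flag': P(plant 1) = 0.7·0.5500 / (0.7·0.5500 + 0.85·0.4500) ≈ 0.5016
After 'flag': P(plant 1) = 0.7·0.5016 / (0.7·0.5016 + 0.85·0.4984) ≈ 0.4532
After 'pass': P(plant 1) = 0.3·0.4532 / (0.3·0.4532 + 0.15·0.5468) ≈ 0.6238
After 'flag': P(plant 1) = 0.7·0.6238 / (0.7·0.6238 + 0.85·0.3762) ≈ 0.5772

0.577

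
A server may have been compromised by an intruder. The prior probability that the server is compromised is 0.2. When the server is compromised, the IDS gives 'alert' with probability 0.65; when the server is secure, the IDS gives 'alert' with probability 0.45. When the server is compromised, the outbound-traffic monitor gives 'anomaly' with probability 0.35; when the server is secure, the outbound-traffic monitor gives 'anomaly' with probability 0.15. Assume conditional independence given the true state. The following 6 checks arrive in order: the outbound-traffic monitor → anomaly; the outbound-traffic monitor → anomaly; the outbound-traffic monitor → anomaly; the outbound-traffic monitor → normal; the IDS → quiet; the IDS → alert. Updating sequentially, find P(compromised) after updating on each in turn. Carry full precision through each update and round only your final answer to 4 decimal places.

Apply Bayes' rule sequentially, carrying P(compromised) forward.
After the outbound-traffic monitor='anomaly': P(compromised) = 0.35·0.2000 / (0.35·0.2000 + 0.15·0.8000) ≈ 0.3684
After the outbound-traffic monitor='anomaly': P(compromised) = 0.35·0.3684 / (0.35·0.3684 + 0.15·0.6316) ≈ 0.5765
After the outbound-traffic monitor='anomaly': P(compromised) = 0.35·0.5765 / (0.35·0.5765 + 0.15·0.4235) ≈ 0.7605
After the outbound-traffic monitor='normal': P(compromised) = 0.65·0.7605 / (0.65·0.7605 + 0.85·0.2395) ≈ 0.7083
After the IDS='quiet': P(compromised) = 0.35·0.7083 / (0.35·0.7083 + 0.55·0.2917) ≈ 0.6072
After the IDS='alert': P(compromised) = 0.65·0.6072 / (0.65·0.6072 + 0.45·0.3928) ≈ 0.6906

0.6906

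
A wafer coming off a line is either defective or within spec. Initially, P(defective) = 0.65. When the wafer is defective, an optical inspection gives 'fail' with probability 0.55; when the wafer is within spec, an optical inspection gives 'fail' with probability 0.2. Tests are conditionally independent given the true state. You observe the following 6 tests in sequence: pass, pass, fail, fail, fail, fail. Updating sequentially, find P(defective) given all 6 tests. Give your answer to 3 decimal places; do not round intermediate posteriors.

0.971

After 'pass': P(defective) = 0.45·0.6500 / (0.45·0.6500 + 0.8·0.3500) ≈ 0.5109
After 'pass': P(defective) = 0.45·0.5109 / (0.45·0.5109 + 0.8·0.4891) ≈ 0.3701
After 'fail': P(defective) = 0.55·0.3701 / (0.55·0.3701 + 0.2·0.6299) ≈ 0.6177
After 'fail': P(defective) = 0.55·0.6177 / (0.55·0.6177 + 0.2·0.3823) ≈ 0.8163
After 'fail': P(defective) = 0.55·0.8163 / (0.55·0.8163 + 0.2·0.1837) ≈ 0.9244
After 'fail': P(defective) = 0.55·0.9244 / (0.55·0.9244 + 0.2·0.0756) ≈ 0.9711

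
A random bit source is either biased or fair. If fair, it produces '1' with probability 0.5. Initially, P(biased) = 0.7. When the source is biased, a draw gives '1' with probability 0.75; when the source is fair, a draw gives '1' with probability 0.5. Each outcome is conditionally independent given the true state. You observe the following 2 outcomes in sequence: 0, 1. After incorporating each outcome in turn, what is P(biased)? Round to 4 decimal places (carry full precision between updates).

0.6364

Each posterior becomes the prior for the next update.
After '0': P(biased) = 0.25·0.7000 / (0.25·0.7000 + 0.5·0.3000) ≈ 0.5385
After '1': P(biased) = 0.75·0.5385 / (0.75·0.5385 + 0.5·0.4615) ≈ 0.6364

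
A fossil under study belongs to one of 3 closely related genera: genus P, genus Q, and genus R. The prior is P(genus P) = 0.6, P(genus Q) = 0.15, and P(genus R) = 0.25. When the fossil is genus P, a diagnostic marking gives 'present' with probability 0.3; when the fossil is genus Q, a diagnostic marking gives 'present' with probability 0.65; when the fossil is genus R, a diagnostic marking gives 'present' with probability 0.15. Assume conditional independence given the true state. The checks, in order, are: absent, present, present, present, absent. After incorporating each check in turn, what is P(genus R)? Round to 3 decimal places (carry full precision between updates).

0.045

After 'absent': normaliser = 0.7·0.6000 + 0.35·0.1500 + 0.85·0.2500; P(genus P) ≈ 0.6131, P(genus Q) ≈ 0.0766, P(genus R) ≈ 0.3102
After 'present': normaliser = 0.3·0.6131 + 0.65·0.0766 + 0.15·0.3102; P(genus P) ≈ 0.6562, P(genus Q) ≈ 0.1777, P(genus R) ≈ 0.1660
After 'present': normaliser = 0.3·0.6562 + 0.65·0.1777 + 0.15·0.1660; P(genus P) ≈ 0.5837, P(genus Q) ≈ 0.3425, P(genus R) ≈ 0.0738
After 'present': normaliser = 0.3·0.5837 + 0.65·0.3425 + 0.15·0.0738; P(genus P) ≈ 0.4283, P(genus Q) ≈ 0.5446, P(genus R) ≈ 0.0271
After 'absent': normaliser = 0.7·0.4283 + 0.35·0.5446 + 0.85·0.0271; P(genus P) ≈ 0.5839, P(genus Q) ≈ 0.3712, P(genus R) ≈ 0.0448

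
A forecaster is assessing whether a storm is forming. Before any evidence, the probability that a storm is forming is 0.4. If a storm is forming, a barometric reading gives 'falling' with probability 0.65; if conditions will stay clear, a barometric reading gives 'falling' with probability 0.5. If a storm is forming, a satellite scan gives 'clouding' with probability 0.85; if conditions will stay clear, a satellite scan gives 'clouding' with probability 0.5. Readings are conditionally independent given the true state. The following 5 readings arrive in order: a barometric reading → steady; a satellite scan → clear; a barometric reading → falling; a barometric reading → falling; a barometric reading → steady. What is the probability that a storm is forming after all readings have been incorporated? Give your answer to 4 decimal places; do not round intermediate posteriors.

After a barometric reading='steady': P(storm) = 0.35·0.4000 / (0.35·0.4000 + 0.5·0.6000) ≈ 0.3182
After a satellite scan='clear': P(storm) = 0.15·0.3182 / (0.15·0.3182 + 0.5·0.6818) ≈ 0.1228
After a barometric reading='falling': P(storm) = 0.65·0.1228 / (0.65·0.1228 + 0.5·0.8772) ≈ 0.1540
After a barometric reading='falling': P(storm) = 0.65·0.1540 / (0.65·0.1540 + 0.5·0.8460) ≈ 0.1913
After a barometric reading='steady': P(storm) = 0.35·0.1913 / (0.35·0.1913 + 0.5·0.8087) ≈ 0.1421

0.1421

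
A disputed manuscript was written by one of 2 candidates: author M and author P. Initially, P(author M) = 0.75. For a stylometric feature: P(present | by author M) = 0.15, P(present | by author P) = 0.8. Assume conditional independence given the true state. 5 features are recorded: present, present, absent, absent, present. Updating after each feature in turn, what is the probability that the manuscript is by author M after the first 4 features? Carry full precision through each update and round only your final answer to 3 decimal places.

After 'present': P(author M) = 0.15·0.7500 / (0.15·0.7500 + 0.8·0.2500) ≈ 0.3600
After 'present': P(author M) = 0.15·0.3600 / (0.15·0.3600 + 0.8·0.6400) ≈ 0.0954
After 'absent': P(author M) = 0.85·0.0954 / (0.85·0.0954 + 0.2·0.9046) ≈ 0.3095
After 'absent': P(author M) = 0.85·0.3095 / (0.85·0.3095 + 0.2·0.6905) ≈ 0.6558

0.656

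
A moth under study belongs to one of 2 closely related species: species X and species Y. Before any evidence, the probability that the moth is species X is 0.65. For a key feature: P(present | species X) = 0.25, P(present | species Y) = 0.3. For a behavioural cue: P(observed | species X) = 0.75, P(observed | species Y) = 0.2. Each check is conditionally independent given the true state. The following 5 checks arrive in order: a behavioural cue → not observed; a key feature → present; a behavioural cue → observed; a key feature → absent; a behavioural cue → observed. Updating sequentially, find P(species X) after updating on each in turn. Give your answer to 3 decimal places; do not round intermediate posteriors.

0.879

After a behavioural cue='not observed': P(species X) = 0.25·0.6500 / (0.25·0.6500 + 0.8·0.3500) ≈ 0.3672
After a key feature='present': P(species X) = 0.25·0.3672 / (0.25·0.3672 + 0.3·0.6328) ≈ 0.3260
After a behavioural cue='observed': P(species X) = 0.75·0.3260 / (0.75·0.3260 + 0.2·0.6740) ≈ 0.6446
After a key feature='absent': P(species X) = 0.75·0.6446 / (0.75·0.6446 + 0.7·0.3554) ≈ 0.6602
After a behavioural cue='observed': P(species X) = 0.75·0.6602 / (0.75·0.6602 + 0.2·0.3398) ≈ 0.8793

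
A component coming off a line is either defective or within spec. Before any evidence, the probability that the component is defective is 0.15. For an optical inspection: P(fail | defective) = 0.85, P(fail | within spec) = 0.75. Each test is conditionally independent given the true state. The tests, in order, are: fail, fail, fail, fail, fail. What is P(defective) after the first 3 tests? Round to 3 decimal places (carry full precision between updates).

0.204

After 'fail': P(defective) = 0.85·0.1500 / (0.85·0.1500 + 0.75·0.8500) ≈ 0.1667
After 'fail': P(defective) = 0.85·0.1667 / (0.85·0.1667 + 0.75·0.8333) ≈ 0.1848
After 'fail': P(defective) = 0.85·0.1848 / (0.85·0.1848 + 0.75·0.8152) ≈ 0.2044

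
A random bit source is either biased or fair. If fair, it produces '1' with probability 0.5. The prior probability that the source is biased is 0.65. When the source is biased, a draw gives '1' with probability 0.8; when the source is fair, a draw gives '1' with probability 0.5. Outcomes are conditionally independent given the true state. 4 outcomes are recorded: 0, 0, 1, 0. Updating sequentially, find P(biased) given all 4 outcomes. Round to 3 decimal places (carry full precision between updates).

Each posterior becomes the prior for the next update.
After '0': P(biased) = 0.2·0.6500 / (0.2·0.6500 + 0.5·0.3500) ≈ 0.4262
After '0': P(biased) = 0.2·0.4262 / (0.2·0.4262 + 0.5·0.5738) ≈ 0.2291
After '1': P(biased) = 0.8·0.2291 / (0.8·0.2291 + 0.5·0.7709) ≈ 0.3222
After '0': P(biased) = 0.2·0.3222 / (0.2·0.3222 + 0.5·0.6778) ≈ 0.1598

0.160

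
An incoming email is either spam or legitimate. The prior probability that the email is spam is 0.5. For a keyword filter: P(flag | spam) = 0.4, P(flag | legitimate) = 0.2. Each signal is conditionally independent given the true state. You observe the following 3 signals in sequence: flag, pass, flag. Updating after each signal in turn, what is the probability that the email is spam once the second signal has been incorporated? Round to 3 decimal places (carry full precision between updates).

0.600

After 'flag': P(spam) = 0.4·0.5000 / (0.4·0.5000 + 0.2·0.5000) ≈ 0.6667
After 'pass': P(spam) = 0.6·0.6667 / (0.6·0.6667 + 0.8·0.3333) ≈ 0.6000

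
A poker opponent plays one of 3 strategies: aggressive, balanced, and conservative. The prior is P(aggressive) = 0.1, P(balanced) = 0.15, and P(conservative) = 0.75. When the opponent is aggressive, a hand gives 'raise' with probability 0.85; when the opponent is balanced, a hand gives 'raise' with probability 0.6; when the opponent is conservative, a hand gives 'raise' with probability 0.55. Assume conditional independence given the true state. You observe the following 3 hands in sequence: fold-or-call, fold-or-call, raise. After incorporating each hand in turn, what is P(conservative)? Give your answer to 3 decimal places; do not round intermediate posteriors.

After 'fold-or-call': normaliser = 0.15·0.1000 + 0.4·0.1500 + 0.45·0.7500; P(aggressive) ≈ 0.0364, P(balanced) ≈ 0.1455, P(conservative) ≈ 0.8182
After 'fold-or-call': normaliser = 0.15·0.0364 + 0.4·0.1455 + 0.45·0.8182; P(aggressive) ≈ 0.0126, P(balanced) ≈ 0.1347, P(conservative) ≈ 0.8526
After 'raise': normaliser = 0.85·0.0126 + 0.6·0.1347 + 0.55·0.8526; P(aggressive) ≈ 0.0192, P(balanced) ≈ 0.1442, P(conservative) ≈ 0.8366

0.837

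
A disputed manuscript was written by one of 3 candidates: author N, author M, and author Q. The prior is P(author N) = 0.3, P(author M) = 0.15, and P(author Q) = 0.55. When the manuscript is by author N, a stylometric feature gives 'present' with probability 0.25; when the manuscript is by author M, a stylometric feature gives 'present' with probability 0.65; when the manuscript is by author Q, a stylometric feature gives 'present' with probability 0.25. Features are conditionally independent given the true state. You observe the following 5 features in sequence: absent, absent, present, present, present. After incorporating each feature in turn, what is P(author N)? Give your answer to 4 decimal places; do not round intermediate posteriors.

0.2107

Apply Bayes' rule sequentially, carrying P(author N) forward.
After 'absent': normaliser = 0.75·0.3000 + 0.35·0.1500 + 0.75·0.5500; P(author N) ≈ 0.3261, P(author M) ≈ 0.0761, P(author Q) ≈ 0.5978
After 'absent': normaliser = 0.75·0.3261 + 0.35·0.0761 + 0.75·0.5978; P(author N) ≈ 0.3399, P(author M) ≈ 0.0370, P(author Q) ≈ 0.6231
After 'present': normaliser = 0.25·0.3399 + 0.65·0.0370 + 0.25·0.6231; P(author N) ≈ 0.3209, P(author M) ≈ 0.0908, P(author Q) ≈ 0.5883
After 'present': normaliser = 0.25·0.3209 + 0.65·0.0908 + 0.25·0.5883; P(author N) ≈ 0.2802, P(author M) ≈ 0.2062, P(author Q) ≈ 0.5136
After 'present': normaliser = 0.25·0.2802 + 0.65·0.2062 + 0.25·0.5136; P(author N) ≈ 0.2107, P(author M) ≈ 0.4032, P(author Q) ≈ 0.3862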